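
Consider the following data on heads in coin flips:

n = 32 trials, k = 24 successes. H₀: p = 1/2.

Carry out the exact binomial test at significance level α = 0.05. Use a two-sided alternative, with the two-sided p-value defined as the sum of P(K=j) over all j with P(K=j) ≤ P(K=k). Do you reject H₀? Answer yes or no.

reject H₀: yes

Exact binomial: n=32, k=24, p₀=1/2=0.5000
P(X=j) = C(n,j)·p₀^j·(1−p₀)^(n−j); p = Σ P(X=j) over j with P(X=j) ≤ P(X=24)
p-value (two-sided) = 0.00700
At α=0.05: p < α → reject H₀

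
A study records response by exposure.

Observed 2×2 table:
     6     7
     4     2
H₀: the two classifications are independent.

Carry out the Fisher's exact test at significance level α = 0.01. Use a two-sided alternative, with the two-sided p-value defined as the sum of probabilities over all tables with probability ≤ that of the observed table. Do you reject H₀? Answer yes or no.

reject H₀: no

Margins: r₁=13, r₂=6, c₁=10, c₂=9, n=19
p_obs = C(13,6)·C(6,4)/C(19,10); sum pmf over tables with pmf ≤ p_obs
p-value (two-sided) = 0.62848
At α=0.01: p ≥ α → fail to reject H₀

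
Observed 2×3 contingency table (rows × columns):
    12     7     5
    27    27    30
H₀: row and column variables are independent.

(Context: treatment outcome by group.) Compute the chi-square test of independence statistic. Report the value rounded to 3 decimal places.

test statistic = 2.976

Row totals [24, 84], col totals [39, 34, 35], n=108
χ² = (12−8.67)²/8.67 + (7−7.56)²/7.56 + (5−7.78)²/7.78 + (27−30.33)²/30.33 + (27−26.44)²/26.44 + (30−27.22)²/27.22 = 2.9764
df = 2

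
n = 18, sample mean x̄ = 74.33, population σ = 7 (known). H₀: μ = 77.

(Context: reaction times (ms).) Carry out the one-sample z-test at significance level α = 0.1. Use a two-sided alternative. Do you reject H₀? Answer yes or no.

reject H₀: no

SE = σ/√n = 7/√18 = 1.6499
z = (x̄−μ₀)/SE = (74.33−77)/1.6499 = -1.6183
p-value (two-sided) = 0.10561
At α=0.1: p ≥ α → fail to reject H₀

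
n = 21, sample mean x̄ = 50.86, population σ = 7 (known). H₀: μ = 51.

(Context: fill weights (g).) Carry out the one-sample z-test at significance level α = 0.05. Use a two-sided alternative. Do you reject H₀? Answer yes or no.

reject H₀: no

SE = σ/√n = 7/√21 = 1.5275
z = (x̄−μ₀)/SE = (50.86−51)/1.5275 = -0.0917
p-value (two-sided) = 0.92697
At α=0.05: p ≥ α → fail to reject H₀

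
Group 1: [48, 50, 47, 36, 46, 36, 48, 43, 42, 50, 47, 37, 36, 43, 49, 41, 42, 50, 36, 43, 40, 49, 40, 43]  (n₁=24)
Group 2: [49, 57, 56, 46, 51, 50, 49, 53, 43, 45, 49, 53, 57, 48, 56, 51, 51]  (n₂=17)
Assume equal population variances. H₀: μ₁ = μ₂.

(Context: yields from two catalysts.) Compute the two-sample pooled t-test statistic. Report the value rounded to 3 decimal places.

test statistic = -5.040

x̄₁=43.417, s₁=4.942, n₁=24
x̄₂=50.824, s₂=4.157, n₂=17
s_p² = [23·4.942² + 16·4.157²]/39 = 21.4950
SE = √(s_p²·(1/24+1/17)) = 1.4697
t = (43.417−50.824)/1.4697 = -5.0397
df = 39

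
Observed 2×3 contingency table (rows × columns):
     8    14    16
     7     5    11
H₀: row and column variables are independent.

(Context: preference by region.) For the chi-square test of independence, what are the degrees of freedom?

df = (r−1)(c−1) = (2−1)·(3−1) = 2

degrees of freedom = 2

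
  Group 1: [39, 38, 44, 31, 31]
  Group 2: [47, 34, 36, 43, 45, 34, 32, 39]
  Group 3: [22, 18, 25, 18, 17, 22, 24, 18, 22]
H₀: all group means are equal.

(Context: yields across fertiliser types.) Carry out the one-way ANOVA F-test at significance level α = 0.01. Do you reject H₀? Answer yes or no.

reject H₀: yes

Group means [36.60, 38.75, 20.67], grand mean 30.864
SSB = Σnᵢ(x̄ᵢ−x̄)² = 1597.891; SSW = ΣΣ(x−x̄ᵢ)² = 418.700
MSB = 1597.891/2 = 798.9455; MSW = 418.700/19 = 22.0368
F = MSB/MSW = 36.2550
df = (2, 19)
p-value (upper-tail) = 0.00000
At α=0.01: p < α → reject H₀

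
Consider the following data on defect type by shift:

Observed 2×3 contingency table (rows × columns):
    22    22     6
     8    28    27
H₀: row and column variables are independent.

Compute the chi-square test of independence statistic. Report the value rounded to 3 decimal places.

Row totals [50, 63], col totals [30, 50, 33], n=113
χ² = (22−13.27)²/13.27 + (22−22.12)²/22.12 + (6−14.60)²/14.60 + (8−16.73)²/16.73 + (28−27.88)²/27.88 + (27−18.40)²/18.40 = 19.3779
df = 2

test statistic = 19.378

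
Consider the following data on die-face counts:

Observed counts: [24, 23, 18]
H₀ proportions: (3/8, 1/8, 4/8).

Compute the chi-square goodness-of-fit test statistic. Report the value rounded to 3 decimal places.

test statistic = 33.708

n = 65; E_i = n·p_i = [24.38, 8.12, 32.50]
χ² = (24−24.38)²/24.38 + (23−8.12)²/8.12 + (18−32.50)²/32.50 = 33.7077
df = 2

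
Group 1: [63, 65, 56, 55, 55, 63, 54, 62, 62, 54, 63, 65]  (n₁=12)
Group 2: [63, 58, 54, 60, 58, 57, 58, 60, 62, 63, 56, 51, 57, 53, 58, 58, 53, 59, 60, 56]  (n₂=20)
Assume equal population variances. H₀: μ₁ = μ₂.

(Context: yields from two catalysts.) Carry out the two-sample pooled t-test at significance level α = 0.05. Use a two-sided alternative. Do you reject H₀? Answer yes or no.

x̄₁=59.750, s₁=4.495, n₁=12
x̄₂=57.700, s₂=3.262, n₂=20
s_p² = [11·4.495² + 19·3.262²]/30 = 14.1483
SE = √(s_p²·(1/12+1/20)) = 1.3735
t = (59.750−57.700)/1.3735 = 1.4926
df = 30
p-value (two-sided) = 0.14600
At α=0.05: p ≥ α → fail to reject H₀

reject H₀: no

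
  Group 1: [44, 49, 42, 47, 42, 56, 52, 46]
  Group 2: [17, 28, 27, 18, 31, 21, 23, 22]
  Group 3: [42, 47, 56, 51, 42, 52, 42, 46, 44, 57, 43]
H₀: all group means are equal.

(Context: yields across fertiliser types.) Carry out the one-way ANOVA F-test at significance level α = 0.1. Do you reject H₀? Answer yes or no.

Group means [47.25, 23.38, 47.45], grand mean 40.259
SSB = Σnᵢ(x̄ᵢ−x̄)² = 3241.083; SSW = ΣΣ(x−x̄ᵢ)² = 660.102
MSB = 3241.083/2 = 1620.5415; MSW = 660.102/24 = 27.5043
F = MSB/MSW = 58.9197
df = (2, 24)
p-value (upper-tail) = 0.00000
At α=0.1: p < α → reject H₀

reject H₀: yes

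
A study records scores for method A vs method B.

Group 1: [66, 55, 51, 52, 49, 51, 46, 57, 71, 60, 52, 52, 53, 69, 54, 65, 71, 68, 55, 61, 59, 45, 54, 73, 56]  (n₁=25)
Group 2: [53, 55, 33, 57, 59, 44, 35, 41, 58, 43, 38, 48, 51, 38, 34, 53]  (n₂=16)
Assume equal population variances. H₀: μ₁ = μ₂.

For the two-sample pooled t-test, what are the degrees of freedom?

degrees of freedom = 39

df = n₁ + n₂ − 2 = 25 + 16 − 2 = 39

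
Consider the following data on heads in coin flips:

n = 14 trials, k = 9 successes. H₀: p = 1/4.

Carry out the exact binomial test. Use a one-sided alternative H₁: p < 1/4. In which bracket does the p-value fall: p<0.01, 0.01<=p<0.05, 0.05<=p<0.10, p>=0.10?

Exact binomial: n=14, k=9, p₀=1/4=0.2500
P(X≤9) from Σ C(n,i)·p₀^i·(1−p₀)^(n−i)
p-value (one-sided, H₁ less) = 0.99966
→ bracket: p>=0.10

p-value bracket: p>=0.10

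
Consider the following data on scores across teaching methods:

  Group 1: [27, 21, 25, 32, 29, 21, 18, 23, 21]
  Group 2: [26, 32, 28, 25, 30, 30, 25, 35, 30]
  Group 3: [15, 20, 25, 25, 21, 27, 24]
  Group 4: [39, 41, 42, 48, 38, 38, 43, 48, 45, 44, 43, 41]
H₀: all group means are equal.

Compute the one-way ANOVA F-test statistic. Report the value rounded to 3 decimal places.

test statistic = 58.814

Group means [24.11, 29.00, 22.43, 42.50], grand mean 30.946
SSB = Σnᵢ(x̄ᵢ−x̄)² = 2564.289; SSW = ΣΣ(x−x̄ᵢ)² = 479.603
MSB = 2564.289/3 = 854.7629; MSW = 479.603/33 = 14.5334
F = MSB/MSW = 58.8136
df = (3, 33)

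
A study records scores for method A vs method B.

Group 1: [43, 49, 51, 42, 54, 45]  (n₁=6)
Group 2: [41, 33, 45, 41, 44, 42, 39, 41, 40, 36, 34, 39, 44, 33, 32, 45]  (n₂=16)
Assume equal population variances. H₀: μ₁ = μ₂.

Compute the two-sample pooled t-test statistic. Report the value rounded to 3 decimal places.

test statistic = 3.697

x̄₁=47.333, s₁=4.761, n₁=6
x̄₂=39.312, s₂=4.453, n₂=16
s_p² = [5·4.761² + 15·4.453²]/20 = 20.5385
SE = √(s_p²·(1/6+1/16)) = 2.1695
t = (47.333−39.312)/2.1695 = 3.6971
df = 20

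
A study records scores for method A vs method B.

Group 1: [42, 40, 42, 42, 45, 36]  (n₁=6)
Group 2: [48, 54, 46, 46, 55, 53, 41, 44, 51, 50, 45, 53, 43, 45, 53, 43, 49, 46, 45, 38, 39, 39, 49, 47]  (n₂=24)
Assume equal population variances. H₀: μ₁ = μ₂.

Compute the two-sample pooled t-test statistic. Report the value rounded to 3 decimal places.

test statistic = -2.644

x̄₁=41.167, s₁=2.994, n₁=6
x̄₂=46.750, s₂=4.910, n₂=24
s_p² = [5·2.994² + 23·4.910²]/28 = 21.4048
SE = √(s_p²·(1/6+1/24)) = 2.1117
t = (41.167−46.750)/2.1117 = -2.6440
df = 28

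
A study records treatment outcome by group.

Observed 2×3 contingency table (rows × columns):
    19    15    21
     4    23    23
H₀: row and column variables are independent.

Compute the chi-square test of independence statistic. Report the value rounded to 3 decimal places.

Row totals [55, 50], col totals [23, 38, 44], n=105
χ² = (19−12.05)²/12.05 + (15−19.90)²/19.90 + (21−23.05)²/23.05 + (4−10.95)²/10.95 + (23−18.10)²/18.10 + (23−20.95)²/20.95 = 11.3454
df = 2

test statistic = 11.345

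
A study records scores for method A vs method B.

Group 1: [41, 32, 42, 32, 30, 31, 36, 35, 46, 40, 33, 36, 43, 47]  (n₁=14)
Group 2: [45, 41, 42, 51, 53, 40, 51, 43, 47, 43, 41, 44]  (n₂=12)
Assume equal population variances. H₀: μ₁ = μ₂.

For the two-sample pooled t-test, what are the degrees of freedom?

degrees of freedom = 24

df = n₁ + n₂ − 2 = 14 + 12 − 2 = 24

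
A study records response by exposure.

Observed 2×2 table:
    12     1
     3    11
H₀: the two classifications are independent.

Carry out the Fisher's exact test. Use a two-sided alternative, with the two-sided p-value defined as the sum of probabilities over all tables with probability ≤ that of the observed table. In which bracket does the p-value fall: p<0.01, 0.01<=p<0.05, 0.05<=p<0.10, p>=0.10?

p-value bracket: p<0.01

Margins: r₁=13, r₂=14, c₁=15, c₂=12, n=27
p_obs = C(13,12)·C(14,3)/C(27,15); sum pmf over tables with pmf ≤ p_obs
p-value (two-sided) = 0.00034
→ bracket: p<0.01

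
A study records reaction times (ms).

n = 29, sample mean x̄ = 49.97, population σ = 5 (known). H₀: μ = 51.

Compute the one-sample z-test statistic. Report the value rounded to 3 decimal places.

test statistic = -1.109

SE = σ/√n = 5/√29 = 0.9285
z = (x̄−μ₀)/SE = (49.97−51)/0.9285 = -1.1093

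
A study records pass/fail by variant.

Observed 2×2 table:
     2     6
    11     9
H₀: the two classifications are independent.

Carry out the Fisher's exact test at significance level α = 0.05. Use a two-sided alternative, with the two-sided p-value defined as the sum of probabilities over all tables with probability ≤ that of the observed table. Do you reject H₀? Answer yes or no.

Margins: r₁=8, r₂=20, c₁=13, c₂=15, n=28
p_obs = C(8,2)·C(20,11)/C(28,13); sum pmf over tables with pmf ≤ p_obs
p-value (two-sided) = 0.22126
At α=0.05: p ≥ α → fail to reject H₀

reject H₀: no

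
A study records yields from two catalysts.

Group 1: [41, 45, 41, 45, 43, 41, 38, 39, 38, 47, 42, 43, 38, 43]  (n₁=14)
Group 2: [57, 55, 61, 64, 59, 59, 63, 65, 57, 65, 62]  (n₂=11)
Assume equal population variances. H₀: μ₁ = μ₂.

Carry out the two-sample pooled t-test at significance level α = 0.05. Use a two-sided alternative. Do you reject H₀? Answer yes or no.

reject H₀: yes

x̄₁=41.714, s₁=2.840, n₁=14
x̄₂=60.636, s₂=3.472, n₂=11
s_p² = [13·2.840² + 10·3.472²]/23 = 9.8001
SE = √(s_p²·(1/14+1/11)) = 1.2613
t = (41.714−60.636)/1.2613 = -15.0018
df = 23
p-value (two-sided) = 0.00000
At α=0.05: p < α → reject H₀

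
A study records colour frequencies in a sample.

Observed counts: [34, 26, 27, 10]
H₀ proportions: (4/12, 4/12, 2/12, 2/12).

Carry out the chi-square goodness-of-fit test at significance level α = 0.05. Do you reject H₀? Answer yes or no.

reject H₀: yes

n = 97; E_i = n·p_i = [32.33, 32.33, 16.17, 16.17]
χ² = (34−32.33)²/32.33 + (26−32.33)²/32.33 + (27−16.17)²/16.17 + (10−16.17)²/16.17 = 10.9381
df = 3
p-value (upper-tail) = 0.01207
At α=0.05: p < α → reject H₀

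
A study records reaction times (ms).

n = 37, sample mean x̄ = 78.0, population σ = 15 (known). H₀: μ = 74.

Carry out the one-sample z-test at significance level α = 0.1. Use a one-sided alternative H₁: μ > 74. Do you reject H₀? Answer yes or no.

SE = σ/√n = 15/√37 = 2.4660
z = (x̄−μ₀)/SE = (78.0−74)/2.4660 = 1.6221
p-value (one-sided, H₁ greater) = 0.05239
At α=0.1: p < α → reject H₀

reject H₀: yes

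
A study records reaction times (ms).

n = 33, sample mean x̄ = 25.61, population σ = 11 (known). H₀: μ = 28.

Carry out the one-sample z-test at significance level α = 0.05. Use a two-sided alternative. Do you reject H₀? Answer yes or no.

SE = σ/√n = 11/√33 = 1.9149
z = (x̄−μ₀)/SE = (25.61−28)/1.9149 = -1.2481
p-value (two-sided) = 0.21198
At α=0.05: p ≥ α → fail to reject H₀

reject H₀: no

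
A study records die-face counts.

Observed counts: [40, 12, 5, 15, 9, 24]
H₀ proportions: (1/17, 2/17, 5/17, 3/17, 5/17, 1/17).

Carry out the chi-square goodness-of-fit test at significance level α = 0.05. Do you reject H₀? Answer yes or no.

n = 105; E_i = n·p_i = [6.18, 12.35, 30.88, 18.53, 30.88, 6.18]
χ² = (40−6.18)²/6.18 + (12−12.35)²/12.35 + (5−30.88)²/30.88 + (15−18.53)²/18.53 + (9−30.88)²/30.88 + (24−6.18)²/6.18 = 274.5371
df = 5
p-value (upper-tail) = 0.00000
At α=0.05: p < α → reject H₀

reject H₀: yes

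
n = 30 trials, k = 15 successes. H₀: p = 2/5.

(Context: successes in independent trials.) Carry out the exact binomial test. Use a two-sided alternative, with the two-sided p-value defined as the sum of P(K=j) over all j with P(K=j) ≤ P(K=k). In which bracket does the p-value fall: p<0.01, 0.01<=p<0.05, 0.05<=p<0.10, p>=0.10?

Exact binomial: n=30, k=15, p₀=2/5=0.4000
P(X=j) = C(n,j)·p₀^j·(1−p₀)^(n−j); p = Σ P(X=j) over j with P(X=j) ≤ P(X=15)
p-value (two-sided) = 0.26938
→ bracket: p>=0.10

p-value bracket: p>=0.10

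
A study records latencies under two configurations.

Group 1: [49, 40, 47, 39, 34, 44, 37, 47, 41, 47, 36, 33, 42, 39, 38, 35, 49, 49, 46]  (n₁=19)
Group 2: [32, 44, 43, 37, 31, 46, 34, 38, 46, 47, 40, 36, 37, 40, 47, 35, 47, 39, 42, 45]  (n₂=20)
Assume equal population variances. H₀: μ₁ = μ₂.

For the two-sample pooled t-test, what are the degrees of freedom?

degrees of freedom = 37

df = n₁ + n₂ − 2 = 19 + 20 − 2 = 37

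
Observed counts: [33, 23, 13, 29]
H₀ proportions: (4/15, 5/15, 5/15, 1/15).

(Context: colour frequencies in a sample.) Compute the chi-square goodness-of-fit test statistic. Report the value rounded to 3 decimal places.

n = 98; E_i = n·p_i = [26.13, 32.67, 32.67, 6.53]
χ² = (33−26.13)²/26.13 + (23−32.67)²/32.67 + (13−32.67)²/32.67 + (29−6.53)²/6.53 = 93.7628
df = 3

test statistic = 93.763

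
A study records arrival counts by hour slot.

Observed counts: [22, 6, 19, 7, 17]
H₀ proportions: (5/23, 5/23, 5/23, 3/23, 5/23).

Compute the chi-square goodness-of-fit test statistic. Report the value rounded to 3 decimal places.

test statistic = 10.094

n = 71; E_i = n·p_i = [15.43, 15.43, 15.43, 9.26, 15.43]
χ² = (22−15.43)²/15.43 + (6−15.43)²/15.43 + (19−15.43)²/15.43 + (7−9.26)²/9.26 + (17−15.43)²/15.43 = 10.0939
df = 4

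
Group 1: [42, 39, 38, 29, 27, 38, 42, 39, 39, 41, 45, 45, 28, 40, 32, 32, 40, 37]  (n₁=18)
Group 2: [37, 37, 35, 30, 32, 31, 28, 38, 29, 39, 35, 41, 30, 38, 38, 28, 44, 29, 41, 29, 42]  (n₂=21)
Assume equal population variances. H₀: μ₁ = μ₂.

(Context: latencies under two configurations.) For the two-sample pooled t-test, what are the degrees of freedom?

degrees of freedom = 37

df = n₁ + n₂ − 2 = 18 + 21 − 2 = 37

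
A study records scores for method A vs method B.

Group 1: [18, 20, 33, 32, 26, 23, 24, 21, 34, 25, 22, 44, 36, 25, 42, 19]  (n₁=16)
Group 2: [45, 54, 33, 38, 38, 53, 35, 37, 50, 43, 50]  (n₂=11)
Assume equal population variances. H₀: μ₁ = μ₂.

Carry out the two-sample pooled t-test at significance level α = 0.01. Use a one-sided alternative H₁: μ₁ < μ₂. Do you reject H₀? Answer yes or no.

reject H₀: yes

x̄₁=27.750, s₁=8.103, n₁=16
x̄₂=43.273, s₂=7.564, n₂=11
s_p² = [15·8.103² + 10·7.564²]/25 = 62.2873
SE = √(s_p²·(1/16+1/11)) = 3.0912
t = (27.750−43.273)/3.0912 = -5.0216
df = 25
p-value (one-sided, H₁ less) = 0.00002
At α=0.01: p < α → reject H₀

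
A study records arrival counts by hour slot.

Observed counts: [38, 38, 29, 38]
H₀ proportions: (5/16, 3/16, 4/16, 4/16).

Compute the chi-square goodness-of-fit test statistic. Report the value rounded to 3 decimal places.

test statistic = 7.085

n = 143; E_i = n·p_i = [44.69, 26.81, 35.75, 35.75]
χ² = (38−44.69)²/44.69 + (38−26.81)²/26.81 + (29−35.75)²/35.75 + (38−35.75)²/35.75 = 7.0848
df = 3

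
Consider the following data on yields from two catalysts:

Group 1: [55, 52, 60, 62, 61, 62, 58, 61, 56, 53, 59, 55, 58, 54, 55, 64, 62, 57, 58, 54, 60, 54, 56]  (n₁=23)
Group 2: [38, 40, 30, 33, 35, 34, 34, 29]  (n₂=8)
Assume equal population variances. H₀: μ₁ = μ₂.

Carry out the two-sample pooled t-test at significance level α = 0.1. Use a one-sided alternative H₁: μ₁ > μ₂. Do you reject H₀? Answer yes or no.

reject H₀: yes

x̄₁=57.652, s₁=3.393, n₁=23
x̄₂=34.125, s₂=3.682, n₂=8
s_p² = [22·3.393² + 7·3.682²]/29 = 12.0032
SE = √(s_p²·(1/23+1/8)) = 1.4221
t = (57.652−34.125)/1.4221 = 16.5443
df = 29
p-value (one-sided, H₁ greater) = 0.00000
At α=0.1: p < α → reject H₀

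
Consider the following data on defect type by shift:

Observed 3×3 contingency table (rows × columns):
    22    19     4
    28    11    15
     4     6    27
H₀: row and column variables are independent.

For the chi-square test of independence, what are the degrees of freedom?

df = (r−1)(c−1) = (3−1)·(3−1) = 4

degrees of freedom = 4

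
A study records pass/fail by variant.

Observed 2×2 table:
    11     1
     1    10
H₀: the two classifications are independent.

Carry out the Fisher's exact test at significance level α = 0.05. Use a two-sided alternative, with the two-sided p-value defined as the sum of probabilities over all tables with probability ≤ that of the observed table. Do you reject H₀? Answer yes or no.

Margins: r₁=12, r₂=11, c₁=12, c₂=11, n=23
p_obs = C(12,11)·C(11,1)/C(23,12); sum pmf over tables with pmf ≤ p_obs
p-value (two-sided) = 0.00011
At α=0.05: p < α → reject H₀

reject H₀: yes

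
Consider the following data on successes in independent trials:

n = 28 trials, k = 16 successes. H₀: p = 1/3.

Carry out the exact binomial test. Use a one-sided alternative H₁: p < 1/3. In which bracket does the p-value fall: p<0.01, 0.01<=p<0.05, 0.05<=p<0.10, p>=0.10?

p-value bracket: p>=0.10

Exact binomial: n=28, k=16, p₀=1/3=0.3333
P(X≤16) from Σ C(n,i)·p₀^i·(1−p₀)^(n−i)
p-value (one-sided, H₁ less) = 0.99729
→ bracket: p>=0.10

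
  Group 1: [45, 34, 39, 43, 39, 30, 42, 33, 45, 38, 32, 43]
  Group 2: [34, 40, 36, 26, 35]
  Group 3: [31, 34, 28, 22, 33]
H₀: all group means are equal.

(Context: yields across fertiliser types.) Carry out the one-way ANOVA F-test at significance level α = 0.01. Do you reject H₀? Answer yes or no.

reject H₀: no

Group means [38.58, 34.20, 29.60], grand mean 35.545
SSB = Σnᵢ(x̄ᵢ−x̄)² = 296.538; SSW = ΣΣ(x−x̄ᵢ)² = 500.917
MSB = 296.538/2 = 148.2689; MSW = 500.917/19 = 26.3640
F = MSB/MSW = 5.6239
df = (2, 19)
p-value (upper-tail) = 0.01207
At α=0.01: p ≥ α → fail to reject H₀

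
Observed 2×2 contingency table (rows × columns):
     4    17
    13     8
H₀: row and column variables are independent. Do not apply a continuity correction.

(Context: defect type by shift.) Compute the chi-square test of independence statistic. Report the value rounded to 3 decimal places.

Row totals [21, 21], col totals [17, 25], n=42
χ² = (4−8.50)²/8.50 + (17−12.50)²/12.50 + (13−8.50)²/8.50 + (8−12.50)²/12.50 = 8.0047
df = 1

test statistic = 8.005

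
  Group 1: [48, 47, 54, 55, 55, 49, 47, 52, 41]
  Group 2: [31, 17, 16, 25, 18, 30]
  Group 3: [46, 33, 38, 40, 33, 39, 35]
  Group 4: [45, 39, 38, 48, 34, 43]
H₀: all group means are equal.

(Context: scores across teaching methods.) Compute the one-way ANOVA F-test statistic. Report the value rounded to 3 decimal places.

test statistic = 32.221

Group means [49.78, 22.83, 37.71, 41.17], grand mean 39.143
SSB = Σnᵢ(x̄ᵢ−x̄)² = 2652.778; SSW = ΣΣ(x−x̄ᵢ)² = 658.651
MSB = 2652.778/3 = 884.2593; MSW = 658.651/24 = 27.4438
F = MSB/MSW = 32.2207
df = (3, 24)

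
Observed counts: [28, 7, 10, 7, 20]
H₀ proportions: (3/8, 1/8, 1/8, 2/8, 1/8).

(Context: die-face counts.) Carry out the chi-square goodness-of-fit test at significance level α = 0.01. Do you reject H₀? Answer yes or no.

n = 72; E_i = n·p_i = [27.00, 9.00, 9.00, 18.00, 9.00]
χ² = (28−27.00)²/27.00 + (7−9.00)²/9.00 + (10−9.00)²/9.00 + (7−18.00)²/18.00 + (20−9.00)²/9.00 = 20.7593
df = 4
p-value (upper-tail) = 0.00035
At α=0.01: p < α → reject H₀

reject H₀: yes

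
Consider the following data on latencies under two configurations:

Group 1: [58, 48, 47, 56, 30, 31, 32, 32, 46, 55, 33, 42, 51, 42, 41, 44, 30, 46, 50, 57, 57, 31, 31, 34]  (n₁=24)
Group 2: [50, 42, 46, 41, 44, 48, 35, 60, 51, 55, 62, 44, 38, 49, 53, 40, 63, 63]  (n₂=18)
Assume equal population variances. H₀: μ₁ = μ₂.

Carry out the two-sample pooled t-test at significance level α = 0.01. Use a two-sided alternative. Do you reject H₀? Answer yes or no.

x̄₁=42.667, s₁=9.999, n₁=24
x̄₂=49.111, s₂=8.778, n₂=18
s_p² = [23·9.999² + 17·8.778²]/40 = 90.2278
SE = √(s_p²·(1/24+1/18)) = 2.9618
t = (42.667−49.111)/2.9618 = -2.1759
df = 40
p-value (two-sided) = 0.03553
At α=0.01: p ≥ α → fail to reject H₀

reject H₀: no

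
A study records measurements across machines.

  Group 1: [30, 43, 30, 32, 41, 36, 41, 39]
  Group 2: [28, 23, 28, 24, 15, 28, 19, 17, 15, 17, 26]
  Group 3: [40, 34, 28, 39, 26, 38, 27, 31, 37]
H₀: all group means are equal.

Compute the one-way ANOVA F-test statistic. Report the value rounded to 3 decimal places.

Group means [36.50, 21.82, 33.33], grand mean 29.714
SSB = Σnᵢ(x̄ᵢ−x̄)² = 1172.078; SSW = ΣΣ(x−x̄ᵢ)² = 719.636
MSB = 1172.078/2 = 586.0390; MSW = 719.636/25 = 28.7855
F = MSB/MSW = 20.3589
df = (2, 25)

test statistic = 20.359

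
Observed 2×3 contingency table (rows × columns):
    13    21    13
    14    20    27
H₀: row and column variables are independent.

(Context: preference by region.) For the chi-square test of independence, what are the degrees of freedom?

df = (r−1)(c−1) = (2−1)·(3−1) = 2

degrees of freedom = 2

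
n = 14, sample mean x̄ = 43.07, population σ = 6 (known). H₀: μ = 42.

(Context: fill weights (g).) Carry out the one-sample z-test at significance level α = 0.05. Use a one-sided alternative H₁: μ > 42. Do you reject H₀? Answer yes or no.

reject H₀: no

SE = σ/√n = 6/√14 = 1.6036
z = (x̄−μ₀)/SE = (43.07−42)/1.6036 = 0.6673
p-value (one-sided, H₁ greater) = 0.25230
At α=0.05: p ≥ α → fail to reject H₀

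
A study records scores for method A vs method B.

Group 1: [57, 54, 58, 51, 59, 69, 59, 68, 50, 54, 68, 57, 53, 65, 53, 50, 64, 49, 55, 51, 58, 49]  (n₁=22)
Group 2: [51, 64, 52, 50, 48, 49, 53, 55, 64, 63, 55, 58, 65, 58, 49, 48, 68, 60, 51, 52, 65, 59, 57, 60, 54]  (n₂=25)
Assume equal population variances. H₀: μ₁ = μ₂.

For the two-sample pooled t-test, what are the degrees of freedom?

df = n₁ + n₂ − 2 = 22 + 25 − 2 = 45

degrees of freedom = 45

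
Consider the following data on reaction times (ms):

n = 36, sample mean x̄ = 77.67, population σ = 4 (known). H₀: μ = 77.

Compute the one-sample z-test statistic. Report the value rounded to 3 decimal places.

test statistic = 1.005

SE = σ/√n = 4/√36 = 0.6667
z = (x̄−μ₀)/SE = (77.67−77)/0.6667 = 1.0050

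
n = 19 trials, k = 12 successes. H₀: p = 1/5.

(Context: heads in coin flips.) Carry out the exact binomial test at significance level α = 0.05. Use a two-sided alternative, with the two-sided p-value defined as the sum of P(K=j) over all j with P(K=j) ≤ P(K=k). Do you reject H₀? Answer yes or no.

Exact binomial: n=19, k=12, p₀=1/5=0.2000
P(X=j) = C(n,j)·p₀^j·(1−p₀)^(n−j); p = Σ P(X=j) over j with P(X=j) ≤ P(X=12)
p-value (two-sided) = 0.00005
At α=0.05: p < α → reject H₀

reject H₀: yes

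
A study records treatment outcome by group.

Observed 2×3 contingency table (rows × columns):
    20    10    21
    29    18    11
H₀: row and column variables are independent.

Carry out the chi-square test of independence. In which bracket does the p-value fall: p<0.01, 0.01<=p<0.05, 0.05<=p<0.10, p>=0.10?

p-value bracket: 0.01<=p<0.05

Row totals [51, 58], col totals [49, 28, 32], n=109
χ² = (20−22.93)²/22.93 + (10−13.10)²/13.10 + (21−14.97)²/14.97 + (29−26.07)²/26.07 + (18−14.90)²/14.90 + (11−17.03)²/17.03 = 6.6416
df = 2
p-value (upper-tail) = 0.03612
→ bracket: 0.01<=p<0.05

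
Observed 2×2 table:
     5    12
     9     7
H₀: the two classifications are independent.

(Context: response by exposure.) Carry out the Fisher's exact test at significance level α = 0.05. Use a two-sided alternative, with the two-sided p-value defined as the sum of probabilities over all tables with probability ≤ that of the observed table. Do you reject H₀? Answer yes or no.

Margins: r₁=17, r₂=16, c₁=14, c₂=19, n=33
p_obs = C(17,5)·C(16,9)/C(33,14); sum pmf over tables with pmf ≤ p_obs
p-value (two-sided) = 0.16632
At α=0.05: p ≥ α → fail to reject H₀

reject H₀: no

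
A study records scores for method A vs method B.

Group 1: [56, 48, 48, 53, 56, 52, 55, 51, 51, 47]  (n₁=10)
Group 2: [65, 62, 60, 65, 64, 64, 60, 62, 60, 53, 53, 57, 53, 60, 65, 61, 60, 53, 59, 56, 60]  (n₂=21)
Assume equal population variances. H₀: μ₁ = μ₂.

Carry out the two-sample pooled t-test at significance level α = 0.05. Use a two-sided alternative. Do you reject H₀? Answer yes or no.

x̄₁=51.700, s₁=3.335, n₁=10
x̄₂=59.619, s₂=4.092, n₂=21
s_p² = [9·3.335² + 20·4.092²]/29 = 15.0018
SE = √(s_p²·(1/10+1/21)) = 1.4881
t = (51.700−59.619)/1.4881 = -5.3214
df = 29
p-value (two-sided) = 0.00001
At α=0.05: p < α → reject H₀

reject H₀: yes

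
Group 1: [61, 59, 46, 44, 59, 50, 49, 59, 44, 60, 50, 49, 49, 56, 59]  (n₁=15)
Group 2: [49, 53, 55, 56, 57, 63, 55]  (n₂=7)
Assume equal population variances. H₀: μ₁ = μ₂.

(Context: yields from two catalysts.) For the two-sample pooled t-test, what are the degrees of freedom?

df = n₁ + n₂ − 2 = 15 + 7 − 2 = 20

degrees of freedom = 20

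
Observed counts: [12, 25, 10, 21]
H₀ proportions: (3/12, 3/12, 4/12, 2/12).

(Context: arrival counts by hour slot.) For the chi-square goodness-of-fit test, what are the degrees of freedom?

df = k − 1 = 4 − 1 = 3

degrees of freedom = 3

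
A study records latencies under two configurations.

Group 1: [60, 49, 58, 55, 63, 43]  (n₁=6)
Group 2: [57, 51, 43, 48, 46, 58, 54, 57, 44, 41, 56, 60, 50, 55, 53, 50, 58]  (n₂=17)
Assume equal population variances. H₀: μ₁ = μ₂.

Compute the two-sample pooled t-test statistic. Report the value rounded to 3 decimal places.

test statistic = 0.958

x̄₁=54.667, s₁=7.448, n₁=6
x̄₂=51.824, s₂=5.823, n₂=17
s_p² = [5·7.448² + 16·5.823²]/21 = 39.0383
SE = √(s_p²·(1/6+1/17)) = 2.9669
t = (54.667−51.824)/2.9669 = 0.9583
df = 21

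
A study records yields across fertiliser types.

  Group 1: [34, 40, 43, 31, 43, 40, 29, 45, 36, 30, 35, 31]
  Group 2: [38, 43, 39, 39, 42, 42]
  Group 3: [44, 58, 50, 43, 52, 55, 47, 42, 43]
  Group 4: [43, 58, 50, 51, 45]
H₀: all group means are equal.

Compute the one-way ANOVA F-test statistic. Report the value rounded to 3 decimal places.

Group means [36.42, 40.50, 48.22, 49.40], grand mean 42.531
SSB = Σnᵢ(x̄ᵢ−x̄)² = 1000.797; SSW = ΣΣ(x−x̄ᵢ)² = 779.172
MSB = 1000.797/3 = 333.5988; MSW = 779.172/28 = 27.8276
F = MSB/MSW = 11.9881
df = (3, 28)

test statistic = 11.988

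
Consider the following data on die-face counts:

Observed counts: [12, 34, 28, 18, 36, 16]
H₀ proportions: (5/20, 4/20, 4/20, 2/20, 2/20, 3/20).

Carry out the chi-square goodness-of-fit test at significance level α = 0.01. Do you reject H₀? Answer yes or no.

n = 144; E_i = n·p_i = [36.00, 28.80, 28.80, 14.40, 14.40, 21.60]
χ² = (12−36.00)²/36.00 + (34−28.80)²/28.80 + (28−28.80)²/28.80 + (18−14.40)²/14.40 + (36−14.40)²/14.40 + (16−21.60)²/21.60 = 51.7130
df = 5
p-value (upper-tail) = 0.00000
At α=0.01: p < α → reject H₀

reject H₀: yes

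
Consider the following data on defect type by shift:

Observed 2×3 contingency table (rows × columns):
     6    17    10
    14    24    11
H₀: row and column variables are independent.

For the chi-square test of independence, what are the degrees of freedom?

degrees of freedom = 2

df = (r−1)(c−1) = (2−1)·(3−1) = 2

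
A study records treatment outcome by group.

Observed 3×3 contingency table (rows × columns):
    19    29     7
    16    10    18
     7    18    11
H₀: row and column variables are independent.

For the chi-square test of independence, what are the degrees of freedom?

df = (r−1)(c−1) = (3−1)·(3−1) = 4

degrees of freedom = 4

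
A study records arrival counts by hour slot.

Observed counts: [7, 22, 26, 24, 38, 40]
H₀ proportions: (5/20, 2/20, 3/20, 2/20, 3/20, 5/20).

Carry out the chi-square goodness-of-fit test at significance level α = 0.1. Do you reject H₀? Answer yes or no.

n = 157; E_i = n·p_i = [39.25, 15.70, 23.55, 15.70, 23.55, 39.25]
χ² = (7−39.25)²/39.25 + (22−15.70)²/15.70 + (26−23.55)²/23.55 + (24−15.70)²/15.70 + (38−23.55)²/23.55 + (40−39.25)²/39.25 = 42.5499
df = 5
p-value (upper-tail) = 0.00000
At α=0.1: p < α → reject H₀

reject H₀: yes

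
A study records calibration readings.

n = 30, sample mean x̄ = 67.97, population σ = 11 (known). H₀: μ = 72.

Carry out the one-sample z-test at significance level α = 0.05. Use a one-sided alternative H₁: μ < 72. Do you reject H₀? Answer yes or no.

reject H₀: yes

SE = σ/√n = 11/√30 = 2.0083
z = (x̄−μ₀)/SE = (67.97−72)/2.0083 = -2.0067
p-value (one-sided, H₁ less) = 0.02239
At α=0.05: p < α → reject H₀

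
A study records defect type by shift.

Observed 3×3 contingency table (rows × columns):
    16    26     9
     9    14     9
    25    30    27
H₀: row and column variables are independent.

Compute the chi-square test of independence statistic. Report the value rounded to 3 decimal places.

test statistic = 4.325

Row totals [51, 32, 82], col totals [50, 70, 45], n=165
χ² = (16−15.45)²/15.45 + (26−21.64)²/21.64 + (9−13.91)²/13.91 + (9−9.70)²/9.70 + (14−13.58)²/13.58 + (9−8.73)²/8.73 + (25−24.85)²/24.85 + (30−34.79)²/34.79 + (27−22.36)²/22.36 = 4.3249
df = 4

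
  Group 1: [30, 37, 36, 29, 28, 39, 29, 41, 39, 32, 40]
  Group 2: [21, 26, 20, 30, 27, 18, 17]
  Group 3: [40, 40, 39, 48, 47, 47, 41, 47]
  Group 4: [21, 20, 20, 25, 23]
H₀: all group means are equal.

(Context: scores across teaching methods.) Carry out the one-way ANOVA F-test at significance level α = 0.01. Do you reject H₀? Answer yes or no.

reject H₀: yes

Group means [34.55, 22.71, 43.62, 21.80], grand mean 32.161
SSB = Σnᵢ(x̄ᵢ−x̄)² = 2275.363; SSW = ΣΣ(x−x̄ᵢ)² = 524.831
MSB = 2275.363/3 = 758.4542; MSW = 524.831/27 = 19.4382
F = MSB/MSW = 39.0188
df = (3, 27)
p-value (upper-tail) = 0.00000
At α=0.01: p < α → reject H₀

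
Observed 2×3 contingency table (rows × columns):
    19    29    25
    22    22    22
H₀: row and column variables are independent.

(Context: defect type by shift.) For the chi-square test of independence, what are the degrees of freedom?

degrees of freedom = 2

df = (r−1)(c−1) = (2−1)·(3−1) = 2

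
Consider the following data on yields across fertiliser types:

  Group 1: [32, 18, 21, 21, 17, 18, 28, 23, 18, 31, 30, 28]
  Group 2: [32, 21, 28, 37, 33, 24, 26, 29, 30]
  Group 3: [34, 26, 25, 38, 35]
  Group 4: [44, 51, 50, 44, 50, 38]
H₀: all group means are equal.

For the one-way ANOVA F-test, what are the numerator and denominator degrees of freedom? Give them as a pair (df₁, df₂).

degrees of freedom = [3, 28]

k = 4 groups, N = 32 total
df = (k−1, N−k) = (4−1, 32−4) = (3, 28)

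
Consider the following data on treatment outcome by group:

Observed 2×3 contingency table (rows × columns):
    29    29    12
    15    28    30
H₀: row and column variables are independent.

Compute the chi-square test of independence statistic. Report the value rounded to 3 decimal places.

Row totals [70, 73], col totals [44, 57, 42], n=143
χ² = (29−21.54)²/21.54 + (29−27.90)²/27.90 + (12−20.56)²/20.56 + (15−22.46)²/22.46 + (28−29.10)²/29.10 + (30−21.44)²/21.44 = 12.1288
df = 2

test statistic = 12.129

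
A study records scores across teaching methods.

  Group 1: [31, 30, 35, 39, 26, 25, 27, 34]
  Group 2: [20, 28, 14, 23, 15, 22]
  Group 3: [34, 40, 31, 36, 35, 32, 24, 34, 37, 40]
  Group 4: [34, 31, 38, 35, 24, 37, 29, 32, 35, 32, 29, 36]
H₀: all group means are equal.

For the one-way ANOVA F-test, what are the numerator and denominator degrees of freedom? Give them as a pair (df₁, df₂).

k = 4 groups, N = 36 total
df = (k−1, N−k) = (4−1, 36−4) = (3, 32)

degrees of freedom = [3, 32]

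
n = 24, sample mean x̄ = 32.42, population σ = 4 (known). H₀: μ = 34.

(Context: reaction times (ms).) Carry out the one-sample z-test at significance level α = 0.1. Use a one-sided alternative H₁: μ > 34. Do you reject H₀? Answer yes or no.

reject H₀: no

SE = σ/√n = 4/√24 = 0.8165
z = (x̄−μ₀)/SE = (32.42−34)/0.8165 = -1.9351
p-value (one-sided, H₁ greater) = 0.97351
At α=0.1: p ≥ α → fail to reject H₀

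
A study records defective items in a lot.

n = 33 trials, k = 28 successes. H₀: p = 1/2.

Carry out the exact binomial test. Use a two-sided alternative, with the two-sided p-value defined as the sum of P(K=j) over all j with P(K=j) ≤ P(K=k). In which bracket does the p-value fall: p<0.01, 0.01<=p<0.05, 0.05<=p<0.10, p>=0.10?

Exact binomial: n=33, k=28, p₀=1/2=0.5000
P(X=j) = C(n,j)·p₀^j·(1−p₀)^(n−j); p = Σ P(X=j) over j with P(X=j) ≤ P(X=28)
p-value (two-sided) = 0.00007
→ bracket: p<0.01

p-value bracket: p<0.01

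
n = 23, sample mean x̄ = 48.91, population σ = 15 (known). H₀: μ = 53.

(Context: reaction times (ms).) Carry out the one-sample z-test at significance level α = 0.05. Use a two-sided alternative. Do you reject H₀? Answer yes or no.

SE = σ/√n = 15/√23 = 3.1277
z = (x̄−μ₀)/SE = (48.91−53)/3.1277 = -1.3077
p-value (two-sided) = 0.19099
At α=0.05: p ≥ α → fail to reject H₀

reject H₀: no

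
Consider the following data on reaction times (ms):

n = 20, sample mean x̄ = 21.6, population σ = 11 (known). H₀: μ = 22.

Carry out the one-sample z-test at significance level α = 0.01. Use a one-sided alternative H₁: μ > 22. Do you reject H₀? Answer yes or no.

reject H₀: no

SE = σ/√n = 11/√20 = 2.4597
z = (x̄−μ₀)/SE = (21.6−22)/2.4597 = -0.1626
p-value (one-sided, H₁ greater) = 0.56459
At α=0.01: p ≥ α → fail to reject H₀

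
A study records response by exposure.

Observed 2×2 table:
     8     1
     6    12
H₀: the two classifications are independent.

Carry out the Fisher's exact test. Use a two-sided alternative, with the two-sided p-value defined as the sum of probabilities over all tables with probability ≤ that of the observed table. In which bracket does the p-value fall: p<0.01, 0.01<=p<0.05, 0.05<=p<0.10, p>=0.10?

p-value bracket: 0.01<=p<0.05

Margins: r₁=9, r₂=18, c₁=14, c₂=13, n=27
p_obs = C(9,8)·C(18,6)/C(27,14); sum pmf over tables with pmf ≤ p_obs
p-value (two-sided) = 0.01275
→ bracket: 0.01<=p<0.05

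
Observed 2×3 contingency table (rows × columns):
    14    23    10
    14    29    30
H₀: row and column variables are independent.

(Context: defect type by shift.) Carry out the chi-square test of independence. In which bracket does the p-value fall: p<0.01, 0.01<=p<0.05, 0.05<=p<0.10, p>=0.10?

Row totals [47, 73], col totals [28, 52, 40], n=120
χ² = (14−10.97)²/10.97 + (23−20.37)²/20.37 + (10−15.67)²/15.67 + (14−17.03)²/17.03 + (29−31.63)²/31.63 + (30−24.33)²/24.33 = 5.3082
df = 2
p-value (upper-tail) = 0.07036
→ bracket: 0.05<=p<0.10

p-value bracket: 0.05<=p<0.10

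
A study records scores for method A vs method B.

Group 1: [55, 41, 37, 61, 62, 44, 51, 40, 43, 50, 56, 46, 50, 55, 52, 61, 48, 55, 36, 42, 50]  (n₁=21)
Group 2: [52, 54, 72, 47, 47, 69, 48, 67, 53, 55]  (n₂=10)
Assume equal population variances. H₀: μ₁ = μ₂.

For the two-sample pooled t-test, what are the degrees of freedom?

df = n₁ + n₂ − 2 = 21 + 10 − 2 = 29

degrees of freedom = 29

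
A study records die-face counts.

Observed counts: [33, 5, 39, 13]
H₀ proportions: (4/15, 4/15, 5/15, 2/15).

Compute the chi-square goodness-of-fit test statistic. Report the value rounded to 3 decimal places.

n = 90; E_i = n·p_i = [24.00, 24.00, 30.00, 12.00]
χ² = (33−24.00)²/24.00 + (5−24.00)²/24.00 + (39−30.00)²/30.00 + (13−12.00)²/12.00 = 21.2000
df = 3

test statistic = 21.200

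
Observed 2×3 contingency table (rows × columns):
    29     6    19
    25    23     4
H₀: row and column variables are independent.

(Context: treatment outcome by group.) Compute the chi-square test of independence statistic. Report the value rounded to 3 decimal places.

test statistic = 20.014

Row totals [54, 52], col totals [54, 29, 23], n=106
χ² = (29−27.51)²/27.51 + (6−14.77)²/14.77 + (19−11.72)²/11.72 + (25−26.49)²/26.49 + (23−14.23)²/14.23 + (4−11.28)²/11.28 = 20.0138
df = 2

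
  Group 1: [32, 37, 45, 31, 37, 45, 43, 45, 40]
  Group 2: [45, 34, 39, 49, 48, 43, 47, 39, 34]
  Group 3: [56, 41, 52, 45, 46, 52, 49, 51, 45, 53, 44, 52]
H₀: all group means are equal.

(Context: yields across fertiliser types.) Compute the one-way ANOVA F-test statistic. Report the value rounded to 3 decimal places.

test statistic = 9.229

Group means [39.44, 42.00, 48.83], grand mean 43.967
SSB = Σnᵢ(x̄ᵢ−x̄)² = 503.078; SSW = ΣΣ(x−x̄ᵢ)² = 735.889
MSB = 503.078/2 = 251.5389; MSW = 735.889/27 = 27.2551
F = MSB/MSW = 9.2290
df = (2, 27)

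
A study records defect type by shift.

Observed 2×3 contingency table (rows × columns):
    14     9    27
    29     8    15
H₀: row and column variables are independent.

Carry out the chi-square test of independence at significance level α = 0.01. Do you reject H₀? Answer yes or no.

Row totals [50, 52], col totals [43, 17, 42], n=102
χ² = (14−21.08)²/21.08 + (9−8.33)²/8.33 + (27−20.59)²/20.59 + (29−21.92)²/21.92 + (8−8.67)²/8.67 + (15−21.41)²/21.41 = 8.6841
df = 2
p-value (upper-tail) = 0.01301
At α=0.01: p ≥ α → fail to reject H₀

reject H₀: no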